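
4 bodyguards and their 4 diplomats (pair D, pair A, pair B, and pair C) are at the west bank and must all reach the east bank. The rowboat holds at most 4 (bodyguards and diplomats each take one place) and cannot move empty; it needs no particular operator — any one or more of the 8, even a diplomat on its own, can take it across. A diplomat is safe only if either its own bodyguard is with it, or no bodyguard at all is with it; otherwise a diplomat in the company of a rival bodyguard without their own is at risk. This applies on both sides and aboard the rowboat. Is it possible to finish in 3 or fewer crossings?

No

Counting alone: each trip to the east bank takes at most 4 across and each return brings at least 1 back, so after t trips out (and t−1 returns) at most 4t − (t−1) of the 8 are across; that first reaches 8 at t = 3, so at least 5 crossings are needed.
Since 3 < 5, 3 crossings cannot be enough. (The shortest complete plan in fact takes 5:)
1. bodyguard D and diplomat D cross → the east bank.
2. bodyguard D crosses ← the west bank.
3. bodyguard A, bodyguard B, bodyguard C, and bodyguard D cross → the east bank.
4. diplomat D crosses ← the west bank.
5. diplomat A, diplomat B, diplomat C, and diplomat D cross → the east bank.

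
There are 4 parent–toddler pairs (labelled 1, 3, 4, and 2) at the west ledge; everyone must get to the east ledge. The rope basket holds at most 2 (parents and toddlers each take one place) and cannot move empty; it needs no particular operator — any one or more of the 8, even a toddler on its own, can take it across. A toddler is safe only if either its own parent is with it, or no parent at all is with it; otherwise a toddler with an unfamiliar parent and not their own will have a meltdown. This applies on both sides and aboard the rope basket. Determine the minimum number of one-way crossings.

Following every safe sequence of crossings from the start, the most of the 8 that can be at the east ledge as the rope basket arrives there on crossings 1, 3, 5 is 2, 3, 4 respectively; the best ever achieved is 4 of 8.
From crossing 7 on, no configuration arises that was not already reachable earlier: only 44 distinct safe configurations (who is on which side, and where the rope basket is) can ever be reached, none of them has everyone across, and every continuation just revisits them. So no valid plan exists.

impossible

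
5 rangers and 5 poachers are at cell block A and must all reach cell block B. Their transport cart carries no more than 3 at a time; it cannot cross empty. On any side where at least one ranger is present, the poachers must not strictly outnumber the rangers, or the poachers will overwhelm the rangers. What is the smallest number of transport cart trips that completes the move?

11

Counting alone: each trip to cell block B takes at most 3 across and each return brings at least 1 back, so after t trips out (and t−1 returns) at most 3t − (t−1) of the 10 are across; that first reaches 10 at t = 5, so at least 9 crossings are needed.
The safety rule pushes this higher. Following every safe sequence of crossings, the most of the 10 that can be at cell block B as the transport cart arrives there on crossing 9 is 9 — never all 10.
So no plan with fewer than 11 crossings exists, and this one achieves 11:
1. 2 poachers → cell block B.  (cell block A: 5R 3P; cell block B: 0R 2P)
2. 1 poacher ← cell block A.  (cell block A: 5R 4P; cell block B: 0R 1P)
3. 3 poachers → cell block B.  (cell block A: 5R 1P; cell block B: 0R 4P)
4. 1 poacher ← cell block A.  (cell block A: 5R 2P; cell block B: 0R 3P)
5. 3 rangers → cell block B.  (cell block A: 2R 2P; cell block B: 3R 3P)
6. 1 ranger and 1 poacher ← cell block A.  (cell block A: 3R 3P; cell block B: 2R 2P)
7. 3 rangers → cell block B.  (cell block A: 0R 3P; cell block B: 5R 2P)
8. 1 poacher ← cell block A.  (cell block A: 0R 4P; cell block B: 5R 1P)
9. 2 poachers → cell block B.  (cell block A: 0R 2P; cell block B: 5R 3P)
10. 1 poacher ← cell block A.  (cell block A: 0R 3P; cell block B: 5R 2P)
11. 3 poachers → cell block B.  (cell block A: 0R 0P; cell block B: 5R 5P)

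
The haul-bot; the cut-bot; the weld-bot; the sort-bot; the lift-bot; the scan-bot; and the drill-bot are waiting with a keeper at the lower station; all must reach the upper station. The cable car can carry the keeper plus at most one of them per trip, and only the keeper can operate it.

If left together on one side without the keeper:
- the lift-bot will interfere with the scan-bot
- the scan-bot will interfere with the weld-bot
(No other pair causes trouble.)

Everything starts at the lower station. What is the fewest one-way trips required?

Counting alone: the keeper can take at most 1 across per trip to the upper station, so moving all 7 needs at least 7 loaded trips out, with a return between consecutive ones — at least 13 crossings.
The safety rule pushes this higher. Following every safe sequence of crossings, the most of the 7 that can be at the upper station as the cable car arrives there on crossing 13 is 6 — never all 7.
So no plan with fewer than 15 crossings exists, and this one achieves 15:
1. Keeper goes to the upper station with the scan-bot.  [the lower station: the cut-bot, the drill-bot, the haul-bot, the lift-bot, the sort-bot, the weld-bot | the upper station: the scan-bot]
2. Keeper goes back to the lower station alone.  [the lower station: the cut-bot, the drill-bot, the haul-bot, the lift-bot, the sort-bot, the weld-bot | the upper station: the scan-bot]
3. Keeper goes to the upper station with the haul-bot.  [the lower station: the cut-bot, the drill-bot, the lift-bot, the sort-bot, the weld-bot | the upper station: the haul-bot, the scan-bot]
4. Keeper goes back to the lower station alone.  [the lower station: the cut-bot, the drill-bot, the lift-bot, the sort-bot, the weld-bot | the upper station: the haul-bot, the scan-bot]
5. Keeper goes to the upper station with the cut-bot.  [the lower station: the drill-bot, the lift-bot, the sort-bot, the weld-bot | the upper station: the cut-bot, the haul-bot, the scan-bot]
6. Keeper goes back to the lower station alone.  [the lower station: the drill-bot, the lift-bot, the sort-bot, the weld-bot | the upper station: the cut-bot, the haul-bot, the scan-bot]
7. Keeper goes to the upper station with the weld-bot.  [the lower station: the drill-bot, the lift-bot, the sort-bot | the upper station: the cut-bot, the haul-bot, the scan-bot, the weld-bot]
8. Keeper goes back to the lower station with the scan-bot.  [the lower station: the drill-bot, the lift-bot, the scan-bot, the sort-bot | the upper station: the cut-bot, the haul-bot, the weld-bot]
9. Keeper goes to the upper station with the lift-bot.  [the lower station: the drill-bot, the scan-bot, the sort-bot | the upper station: the cut-bot, the haul-bot, the lift-bot, the weld-bot]
10. Keeper goes back to the lower station alone.  [the lower station: the drill-bot, the scan-bot, the sort-bot | the upper station: the cut-bot, the haul-bot, the lift-bot, the weld-bot]
11. Keeper goes to the upper station with the sort-bot.  [the lower station: the drill-bot, the scan-bot | the upper station: the cut-bot, the haul-bot, the lift-bot, the sort-bot, the weld-bot]
12. Keeper goes back to the lower station alone.  [the lower station: the drill-bot, the scan-bot | the upper station: the cut-bot, the haul-bot, the lift-bot, the sort-bot, the weld-bot]
13. Keeper goes to the upper station with the drill-bot.  [the lower station: the scan-bot | the upper station: the cut-bot, the drill-bot, the haul-bot, the lift-bot, the sort-bot, the weld-bot]
14. Keeper goes back to the lower station alone.  [the lower station: the scan-bot | the upper station: the cut-bot, the drill-bot, the haul-bot, the lift-bot, the sort-bot, the weld-bot]
15. Keeper goes to the upper station with the scan-bot.  [the lower station: — | the upper station: the cut-bot, the drill-bot, the haul-bot, the lift-bot, the scan-bot, the sort-bot, the weld-bot]

15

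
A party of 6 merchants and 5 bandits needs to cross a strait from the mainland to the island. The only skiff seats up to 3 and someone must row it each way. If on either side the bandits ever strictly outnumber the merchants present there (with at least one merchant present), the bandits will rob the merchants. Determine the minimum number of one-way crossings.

9

Counting alone: each trip to the island takes at most 3 across and each return brings at least 1 back, so after t trips out (and t−1 returns) at most 3t − (t−1) of the 11 are across; that first reaches 11 at t = 5, so at least 9 crossings are needed.
The plan below uses exactly 9 crossings, so it is optimal:
1. 3 bandits → the island.  (the mainland: 6M 2B; the island: 0M 3B)
2. 1 bandit ← the mainland.  (the mainland: 6M 3B; the island: 0M 2B)
3. 3 merchants → the island.  (the mainland: 3M 3B; the island: 3M 2B)
4. 1 merchant ← the mainland.  (the mainland: 4M 3B; the island: 2M 2B)
5. 2 merchants and 1 bandit → the island.  (the mainland: 2M 2B; the island: 4M 3B)
6. 1 merchant ← the mainland.  (the mainland: 3M 2B; the island: 3M 3B)
7. 2 merchants and 1 bandit → the island.  (the mainland: 1M 1B; the island: 5M 4B)
8. 1 merchant ← the mainland.  (the mainland: 2M 1B; the island: 4M 4B)
9. 2 merchants and 1 bandit → the island.  (the mainland: 0M 0B; the island: 6M 5B)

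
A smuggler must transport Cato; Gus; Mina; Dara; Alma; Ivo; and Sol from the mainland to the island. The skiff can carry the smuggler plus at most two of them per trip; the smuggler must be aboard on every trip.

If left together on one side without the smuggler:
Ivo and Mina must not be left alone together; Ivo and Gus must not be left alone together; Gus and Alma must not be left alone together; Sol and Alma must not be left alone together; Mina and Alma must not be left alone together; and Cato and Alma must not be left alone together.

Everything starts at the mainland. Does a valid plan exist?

1. Smuggler goes to the island with Alma and Ivo.
2. Smuggler goes back to the mainland alone.
3. Smuggler goes to the island with Dara.
4. Smuggler goes back to the mainland alone.
5. Smuggler goes to the island with Cato and Gus.
6. Smuggler goes back to the mainland with Alma and Ivo.
7. Smuggler goes to the island with Mina and Sol.
8. Smuggler goes back to the mainland alone.
9. Smuggler goes to the island with Alma and Ivo.

Yes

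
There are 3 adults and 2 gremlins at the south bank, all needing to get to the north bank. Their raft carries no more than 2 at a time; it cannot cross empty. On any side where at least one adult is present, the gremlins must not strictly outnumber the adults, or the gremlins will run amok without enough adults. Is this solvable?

Yes

1. 2 gremlins → the north bank.  (the south bank: 3A 0G; the north bank: 0A 2G)
2. 1 gremlin ← the south bank.  (the south bank: 3A 1G; the north bank: 0A 1G)
3. 2 adults → the north bank.  (the south bank: 1A 1G; the north bank: 2A 1G)
4. 1 adult ← the south bank.  (the south bank: 2A 1G; the north bank: 1A 1G)
5. 1 adult and 1 gremlin → the north bank.  (the south bank: 1A 0G; the north bank: 2A 2G)
6. 1 gremlin ← the south bank.  (the south bank: 1A 1G; the north bank: 2A 1G)
7. 1 adult and 1 gremlin → the north bank.  (the south bank: 0A 0G; the north bank: 3A 2G)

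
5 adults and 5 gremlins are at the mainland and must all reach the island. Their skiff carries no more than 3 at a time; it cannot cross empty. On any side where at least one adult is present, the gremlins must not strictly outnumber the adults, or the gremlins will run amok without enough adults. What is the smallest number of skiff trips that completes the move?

11

Counting alone: each trip to the island takes at most 3 across and each return brings at least 1 back, so after t trips out (and t−1 returns) at most 3t − (t−1) of the 10 are across; that first reaches 10 at t = 5, so at least 9 crossings are needed.
The safety rule pushes this higher. Following every safe sequence of crossings, the most of the 10 that can be at the island as the skiff arrives there on crossing 9 is 9 — never all 10.
So no plan with fewer than 11 crossings exists, and this one achieves 11:
1. 2 gremlins → the island.  (the mainland: 5A 3G; the island: 0A 2G)
2. 1 gremlin ← the mainland.  (the mainland: 5A 4G; the island: 0A 1G)
3. 3 gremlins → the island.  (the mainland: 5A 1G; the island: 0A 4G)
4. 1 gremlin ← the mainland.  (the mainland: 5A 2G; the island: 0A 3G)
5. 3 adults → the island.  (the mainland: 2A 2G; the island: 3A 3G)
6. 1 adult and 1 gremlin ← the mainland.  (the mainland: 3A 3G; the island: 2A 2G)
7. 3 adults → the island.  (the mainland: 0A 3G; the island: 5A 2G)
8. 1 gremlin ← the mainland.  (the mainland: 0A 4G; the island: 5A 1G)
9. 2 gremlins → the island.  (the mainland: 0A 2G; the island: 5A 3G)
10. 1 gremlin ← the mainland.  (the mainland: 0A 3G; the island: 5A 2G)
11. 3 gremlins → the island.  (the mainland: 0A 0G; the island: 5A 5G)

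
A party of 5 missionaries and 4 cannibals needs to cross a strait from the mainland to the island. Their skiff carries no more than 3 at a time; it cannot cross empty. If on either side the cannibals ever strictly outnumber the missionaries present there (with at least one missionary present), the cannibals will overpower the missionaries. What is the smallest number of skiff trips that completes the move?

Counting alone: each trip to the island takes at most 3 across and each return brings at least 1 back, so after t trips out (and t−1 returns) at most 3t − (t−1) of the 9 are across; that first reaches 9 at t = 4, so at least 7 crossings are needed.
The plan below uses exactly 7 crossings, so it is optimal:
1. 3 cannibals → the island.  (the mainland: 5M 1C; the island: 0M 3C)
2. 1 cannibal ← the mainland.  (the mainland: 5M 2C; the island: 0M 2C)
3. 3 missionaries → the island.  (the mainland: 2M 2C; the island: 3M 2C)
4. 1 missionary ← the mainland.  (the mainland: 3M 2C; the island: 2M 2C)
5. 2 missionaries and 1 cannibal → the island.  (the mainland: 1M 1C; the island: 4M 3C)
6. 1 missionary ← the mainland.  (the mainland: 2M 1C; the island: 3M 3C)
7. 2 missionaries and 1 cannibal → the island.  (the mainland: 0M 0C; the island: 5M 4C)

7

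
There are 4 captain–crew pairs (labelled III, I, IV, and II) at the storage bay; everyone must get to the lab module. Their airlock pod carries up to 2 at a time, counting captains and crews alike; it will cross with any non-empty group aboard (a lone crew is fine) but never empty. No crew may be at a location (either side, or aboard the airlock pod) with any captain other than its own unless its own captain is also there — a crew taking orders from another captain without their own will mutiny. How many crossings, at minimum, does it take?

impossible

Following every safe sequence of crossings from the start, the most of the 8 that can be at the lab module as the airlock pod arrives there on crossings 1, 3, 5 is 2, 3, 4 respectively; the best ever achieved is 4 of 8.
From crossing 7 on, no configuration arises that was not already reachable earlier: only 44 distinct safe configurations (who is on which side, and where the airlock pod is) can ever be reached, none of them has everyone across, and every continuation just revisits them. So no valid plan exists.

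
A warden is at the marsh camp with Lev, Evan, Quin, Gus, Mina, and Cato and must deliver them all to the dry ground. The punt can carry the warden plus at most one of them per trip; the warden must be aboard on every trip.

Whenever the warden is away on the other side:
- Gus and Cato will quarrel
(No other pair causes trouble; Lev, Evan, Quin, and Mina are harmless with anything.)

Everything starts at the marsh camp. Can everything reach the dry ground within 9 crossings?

No

Counting alone: the warden can take at most 1 across per trip to the dry ground, so moving all 6 needs at least 6 loaded trips out, with a return between consecutive ones — at least 11 crossings.
Since 9 < 11, 9 crossings cannot be enough. (The shortest complete plan in fact takes 11:)
1. Warden goes to the dry ground with Gus.
2. Warden goes back to the marsh camp alone.
3. Warden goes to the dry ground with Lev.
4. Warden goes back to the marsh camp alone.
5. Warden goes to the dry ground with Evan.
6. Warden goes back to the marsh camp alone.
7. Warden goes to the dry ground with Quin.
8. Warden goes back to the marsh camp alone.
9. Warden goes to the dry ground with Mina.
10. Warden goes back to the marsh camp alone.
11. Warden goes to the dry ground with Cato.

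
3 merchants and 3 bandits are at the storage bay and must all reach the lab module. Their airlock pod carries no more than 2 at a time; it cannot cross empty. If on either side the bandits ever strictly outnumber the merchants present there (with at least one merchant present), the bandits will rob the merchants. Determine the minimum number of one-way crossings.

11

Counting alone: each trip to the lab module takes at most 2 across and each return brings at least 1 back, so after t trips out (and t−1 returns) at most 2t − (t−1) of the 6 are across; that first reaches 6 at t = 5, so at least 9 crossings are needed.
The safety rule pushes this higher. Following every safe sequence of crossings, the most of the 6 that can be at the lab module as the airlock pod arrives there on crossing 9 is 5 — never all 6.
So no plan with fewer than 11 crossings exists, and this one achieves 11:
1. 2 bandits → the lab module.  (the storage bay: 3M 1B; the lab module: 0M 2B)
2. 1 bandit ← the storage bay.  (the storage bay: 3M 2B; the lab module: 0M 1B)
3. 2 bandits → the lab module.  (the storage bay: 3M 0B; the lab module: 0M 3B)
4. 1 bandit ← the storage bay.  (the storage bay: 3M 1B; the lab module: 0M 2B)
5. 2 merchants → the lab module.  (the storage bay: 1M 1B; the lab module: 2M 2B)
6. 1 merchant and 1 bandit ← the storage bay.  (the storage bay: 2M 2B; the lab module: 1M 1B)
7. 2 merchants → the lab module.  (the storage bay: 0M 2B; the lab module: 3M 1B)
8. 1 bandit ← the storage bay.  (the storage bay: 0M 3B; the lab module: 3M 0B)
9. 2 bandits → the lab module.  (the storage bay: 0M 1B; the lab module: 3M 2B)
10. 1 bandit ← the storage bay.  (the storage bay: 0M 2B; the lab module: 3M 1B)
11. 2 bandits → the lab module.  (the storage bay: 0M 0B; the lab module: 3M 3B)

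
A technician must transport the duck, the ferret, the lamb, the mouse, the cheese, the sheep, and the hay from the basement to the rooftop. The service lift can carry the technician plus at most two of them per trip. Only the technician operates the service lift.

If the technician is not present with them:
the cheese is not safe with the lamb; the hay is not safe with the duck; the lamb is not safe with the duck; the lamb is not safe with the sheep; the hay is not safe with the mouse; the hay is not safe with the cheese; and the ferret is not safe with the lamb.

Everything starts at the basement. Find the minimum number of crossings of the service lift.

9

Counting alone: the technician can take at most 2 across per trip to the rooftop, so moving all 7 needs at least 4 loaded trips out, with a return between consecutive ones — at least 7 crossings.
The safety rule pushes this higher. Following every safe sequence of crossings, the most of the 7 that can be at the rooftop as the service lift arrives there on crossing 7 is 6 — never all 7.
So no plan with fewer than 9 crossings exists, and this one achieves 9:
1. Technician goes to the rooftop with the hay and the lamb.
2. Technician goes back to the basement alone.
3. Technician goes to the rooftop with the mouse.
4. Technician goes back to the basement with the hay.
5. Technician goes to the rooftop with the cheese and the duck.
6. Technician goes back to the basement with the lamb.
7. Technician goes to the rooftop with the ferret and the sheep.
8. Technician goes back to the basement alone.
9. Technician goes to the rooftop with the hay and the lamb.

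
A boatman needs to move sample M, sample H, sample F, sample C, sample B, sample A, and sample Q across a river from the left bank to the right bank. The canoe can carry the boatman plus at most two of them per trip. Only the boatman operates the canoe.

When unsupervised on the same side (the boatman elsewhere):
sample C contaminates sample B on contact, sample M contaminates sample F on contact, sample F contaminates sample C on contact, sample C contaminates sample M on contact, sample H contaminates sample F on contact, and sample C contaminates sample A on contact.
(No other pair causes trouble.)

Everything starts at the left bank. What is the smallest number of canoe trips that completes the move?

11

Counting alone: the boatman can take at most 2 across per trip to the right bank, so moving all 7 needs at least 4 loaded trips out, with a return between consecutive ones — at least 7 crossings.
The safety rule pushes this higher. Following every safe sequence of crossings, the most of the 7 that can be at the right bank as the canoe arrives there on crossings 7, 9 is 5, 6 respectively — never all 7.
So no plan with fewer than 11 crossings exists, and this one achieves 11:
1. Boatman goes to the right bank with sample C and sample F.  [the left bank: sample A, sample B, sample H, sample M, sample Q | the right bank: sample C, sample F]
2. Boatman goes back to the left bank with sample F.  [the left bank: sample A, sample B, sample F, sample H, sample M, sample Q | the right bank: sample C]
3. Boatman goes to the right bank with sample H and sample M.  [the left bank: sample A, sample B, sample F, sample Q | the right bank: sample C, sample H, sample M]
4. Boatman goes back to the left bank with sample M.  [the left bank: sample A, sample B, sample F, sample M, sample Q | the right bank: sample C, sample H]
5. Boatman goes to the right bank with sample B and sample M.  [the left bank: sample A, sample F, sample Q | the right bank: sample B, sample C, sample H, sample M]
6. Boatman goes back to the left bank with sample C.  [the left bank: sample A, sample C, sample F, sample Q | the right bank: sample B, sample H, sample M]
7. Boatman goes to the right bank with sample A and sample F.  [the left bank: sample C, sample Q | the right bank: sample A, sample B, sample F, sample H, sample M]
8. Boatman goes back to the left bank with sample F.  [the left bank: sample C, sample F, sample Q | the right bank: sample A, sample B, sample H, sample M]
9. Boatman goes to the right bank with sample F and sample Q.  [the left bank: sample C | the right bank: sample A, sample B, sample F, sample H, sample M, sample Q]
10. Boatman goes back to the left bank with sample F.  [the left bank: sample C, sample F | the right bank: sample A, sample B, sample H, sample M, sample Q]
11. Boatman goes to the right bank with sample C and sample F.  [the left bank: — | the right bank: sample A, sample B, sample C, sample F, sample H, sample M, sample Q]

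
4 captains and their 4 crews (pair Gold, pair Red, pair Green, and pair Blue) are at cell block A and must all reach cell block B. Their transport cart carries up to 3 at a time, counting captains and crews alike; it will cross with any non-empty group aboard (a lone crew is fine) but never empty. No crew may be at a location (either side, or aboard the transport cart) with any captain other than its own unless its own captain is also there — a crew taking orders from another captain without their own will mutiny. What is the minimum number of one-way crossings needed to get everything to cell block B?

Counting alone: each trip to cell block B takes at most 3 across and each return brings at least 1 back, so after t trips out (and t−1 returns) at most 3t − (t−1) of the 8 are across; that first reaches 8 at t = 4, so at least 7 crossings are needed.
The safety rule pushes this higher. Following every safe sequence of crossings, the most of the 8 that can be at cell block B as the transport cart arrives there on crossing 7 is 7 — never all 8.
So no plan with fewer than 9 crossings exists, and this one achieves 9:
1. captain Gold and crew Gold cross → cell block B.
2. captain Gold crosses ← cell block A.
3. captain Gold, captain Red, and crew Red cross → cell block B.
4. captain Gold and crew Gold cross ← cell block A.
5. captain Blue, captain Gold, and captain Green cross → cell block B.
6. crew Red crosses ← cell block A.
7. crew Gold and crew Red cross → cell block B.
8. crew Gold crosses ← cell block A.
9. crew Blue, crew Gold, and crew Green cross → cell block B.

9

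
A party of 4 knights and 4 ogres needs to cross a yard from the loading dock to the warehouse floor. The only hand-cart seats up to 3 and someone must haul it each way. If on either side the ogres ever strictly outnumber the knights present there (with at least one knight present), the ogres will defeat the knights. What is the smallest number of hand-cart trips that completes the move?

9

Counting alone: each trip to the warehouse floor takes at most 3 across and each return brings at least 1 back, so after t trips out (and t−1 returns) at most 3t − (t−1) of the 8 are across; that first reaches 8 at t = 4, so at least 7 crossings are needed.
The safety rule pushes this higher. Following every safe sequence of crossings, the most of the 8 that can be at the warehouse floor as the hand-cart arrives there on crossing 7 is 7 — never all 8.
So no plan with fewer than 9 crossings exists, and this one achieves 9:
1. 2 ogres → the warehouse floor.  (the loading dock: 4K 2O; the warehouse floor: 0K 2O)
2. 1 ogre ← the loading dock.  (the loading dock: 4K 3O; the warehouse floor: 0K 1O)
3. 3 ogres → the warehouse floor.  (the loading dock: 4K 0O; the warehouse floor: 0K 4O)
4. 1 ogre ← the loading dock.  (the loading dock: 4K 1O; the warehouse floor: 0K 3O)
5. 3 knights → the warehouse floor.  (the loading dock: 1K 1O; the warehouse floor: 3K 3O)
6. 1 knight and 1 ogre ← the loading dock.  (the loading dock: 2K 2O; the warehouse floor: 2K 2O)
7. 2 knights → the warehouse floor.  (the loading dock: 0K 2O; the warehouse floor: 4K 2O)
8. 1 ogre ← the loading dock.  (the loading dock: 0K 3O; the warehouse floor: 4K 1O)
9. 3 ogres → the warehouse floor.  (the loading dock: 0K 0O; the warehouse floor: 4K 4O)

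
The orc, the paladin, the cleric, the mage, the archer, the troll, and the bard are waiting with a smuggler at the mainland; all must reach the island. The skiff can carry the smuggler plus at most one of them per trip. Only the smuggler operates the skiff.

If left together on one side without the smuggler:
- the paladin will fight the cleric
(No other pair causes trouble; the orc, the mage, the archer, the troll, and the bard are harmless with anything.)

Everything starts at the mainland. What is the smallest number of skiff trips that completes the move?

13

Counting alone: the smuggler can take at most 1 across per trip to the island, so moving all 7 needs at least 7 loaded trips out, with a return between consecutive ones — at least 13 crossings.
The plan below uses exactly 13 crossings, so it is optimal:
1. Smuggler goes to the island with the paladin.  [the mainland: the archer, the bard, the cleric, the mage, the orc, the troll | the island: the paladin]
2. Smuggler goes back to the mainland alone.  [the mainland: the archer, the bard, the cleric, the mage, the orc, the troll | the island: the paladin]
3. Smuggler goes to the island with the orc.  [the mainland: the archer, the bard, the cleric, the mage, the troll | the island: the orc, the paladin]
4. Smuggler goes back to the mainland alone.  [the mainland: the archer, the bard, the cleric, the mage, the troll | the island: the orc, the paladin]
5. Smuggler goes to the island with the mage.  [the mainland: the archer, the bard, the cleric, the troll | the island: the mage, the orc, the paladin]
6. Smuggler goes back to the mainland alone.  [the mainland: the archer, the bard, the cleric, the troll | the island: the mage, the orc, the paladin]
7. Smuggler goes to the island with the archer.  [the mainland: the bard, the cleric, the troll | the island: the archer, the mage, the orc, the paladin]
8. Smuggler goes back to the mainland alone.  [the mainland: the bard, the cleric, the troll | the island: the archer, the mage, the orc, the paladin]
9. Smuggler goes to the island with the troll.  [the mainland: the bard, the cleric | the island: the archer, the mage, the orc, the paladin, the troll]
10. Smuggler goes back to the mainland alone.  [the mainland: the bard, the cleric | the island: the archer, the mage, the orc, the paladin, the troll]
11. Smuggler goes to the island with the bard.  [the mainland: the cleric | the island: the archer, the bard, the mage, the orc, the paladin, the troll]
12. Smuggler goes back to the mainland alone.  [the mainland: the cleric | the island: the archer, the bard, the mage, the orc, the paladin, the troll]
13. Smuggler goes to the island with the cleric.  [the mainland: — | the island: the archer, the bard, the cleric, the mage, the orc, the paladin, the troll]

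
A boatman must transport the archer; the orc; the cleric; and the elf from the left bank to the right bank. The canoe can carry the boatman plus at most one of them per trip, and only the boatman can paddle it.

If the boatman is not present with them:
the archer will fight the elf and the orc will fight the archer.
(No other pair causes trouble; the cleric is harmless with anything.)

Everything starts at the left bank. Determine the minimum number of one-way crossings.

9

Counting alone: the boatman can take at most 1 across per trip to the right bank, so moving all 4 needs at least 4 loaded trips out, with a return between consecutive ones — at least 7 crossings.
The safety rule pushes this higher. Following every safe sequence of crossings, the most of the 4 that can be at the right bank as the canoe arrives there on crossing 7 is 3 — never all 4.
So no plan with fewer than 9 crossings exists, and this one achieves 9:
1. Boatman goes to the right bank with the archer.  [the left bank: the cleric, the elf, the orc | the right bank: the archer]
2. Boatman goes back to the left bank alone.  [the left bank: the cleric, the elf, the orc | the right bank: the archer]
3. Boatman goes to the right bank with the orc.  [the left bank: the cleric, the elf | the right bank: the archer, the orc]
4. Boatman goes back to the left bank with the archer.  [the left bank: the archer, the cleric, the elf | the right bank: the orc]
5. Boatman goes to the right bank with the elf.  [the left bank: the archer, the cleric | the right bank: the elf, the orc]
6. Boatman goes back to the left bank alone.  [the left bank: the archer, the cleric | the right bank: the elf, the orc]
7. Boatman goes to the right bank with the cleric.  [the left bank: the archer | the right bank: the cleric, the elf, the orc]
8. Boatman goes back to the left bank alone.  [the left bank: the archer | the right bank: the cleric, the elf, the orc]
9. Boatman goes to the right bank with the archer.  [the left bank: — | the right bank: the archer, the cleric, the elf, the orc]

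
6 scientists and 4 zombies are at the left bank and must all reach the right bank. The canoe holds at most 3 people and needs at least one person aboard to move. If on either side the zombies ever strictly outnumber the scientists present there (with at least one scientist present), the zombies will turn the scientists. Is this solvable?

1. 2 zombies → the right bank.  (the left bank: 6S 2Z; the right bank: 0S 2Z)
2. 1 zombie ← the left bank.  (the left bank: 6S 3Z; the right bank: 0S 1Z)
3. 3 zombies → the right bank.  (the left bank: 6S 0Z; the right bank: 0S 4Z)
4. 1 zombie ← the left bank.  (the left bank: 6S 1Z; the right bank: 0S 3Z)
5. 3 scientists → the right bank.  (the left bank: 3S 1Z; the right bank: 3S 3Z)
6. 1 zombie ← the left bank.  (the left bank: 3S 2Z; the right bank: 3S 2Z)
7. 1 scientist and 2 zombies → the right bank.  (the left bank: 2S 0Z; the right bank: 4S 4Z)
8. 1 zombie ← the left bank.  (the left bank: 2S 1Z; the right bank: 4S 3Z)
9. 2 scientists and 1 zombie → the right bank.  (the left bank: 0S 0Z; the right bank: 6S 4Z)

Yes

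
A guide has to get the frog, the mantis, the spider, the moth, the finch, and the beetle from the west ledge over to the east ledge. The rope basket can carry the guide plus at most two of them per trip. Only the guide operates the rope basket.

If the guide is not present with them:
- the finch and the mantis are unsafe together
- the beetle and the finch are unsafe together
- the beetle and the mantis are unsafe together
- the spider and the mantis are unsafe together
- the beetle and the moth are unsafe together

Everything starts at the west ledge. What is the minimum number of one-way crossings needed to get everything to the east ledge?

9

Counting alone: the guide can take at most 2 across per trip to the east ledge, so moving all 6 needs at least 3 loaded trips out, with a return between consecutive ones — at least 5 crossings.
The safety rule pushes this higher. Following every safe sequence of crossings, the most of the 6 that can be at the east ledge as the rope basket arrives there on crossings 5, 7 is 4, 5 respectively — never all 6.
So no plan with fewer than 9 crossings exists, and this one achieves 9:
1. Guide goes to the east ledge with the beetle and the mantis.  [the west ledge: the finch, the frog, the moth, the spider | the east ledge: the beetle, the mantis]
2. Guide goes back to the west ledge with the mantis.  [the west ledge: the finch, the frog, the mantis, the moth, the spider | the east ledge: the beetle]
3. Guide goes to the east ledge with the frog and the mantis.  [the west ledge: the finch, the moth, the spider | the east ledge: the beetle, the frog, the mantis]
4. Guide goes back to the west ledge with the mantis.  [the west ledge: the finch, the mantis, the moth, the spider | the east ledge: the beetle, the frog]
5. Guide goes to the east ledge with the mantis and the spider.  [the west ledge: the finch, the moth | the east ledge: the beetle, the frog, the mantis, the spider]
6. Guide goes back to the west ledge with the mantis.  [the west ledge: the finch, the mantis, the moth | the east ledge: the beetle, the frog, the spider]
7. Guide goes to the east ledge with the finch and the moth.  [the west ledge: the mantis | the east ledge: the beetle, the finch, the frog, the moth, the spider]
8. Guide goes back to the west ledge with the beetle.  [the west ledge: the beetle, the mantis | the east ledge: the finch, the frog, the moth, the spider]
9. Guide goes to the east ledge with the beetle and the mantis.  [the west ledge: — | the east ledge: the beetle, the finch, the frog, the mantis, the moth, the spider]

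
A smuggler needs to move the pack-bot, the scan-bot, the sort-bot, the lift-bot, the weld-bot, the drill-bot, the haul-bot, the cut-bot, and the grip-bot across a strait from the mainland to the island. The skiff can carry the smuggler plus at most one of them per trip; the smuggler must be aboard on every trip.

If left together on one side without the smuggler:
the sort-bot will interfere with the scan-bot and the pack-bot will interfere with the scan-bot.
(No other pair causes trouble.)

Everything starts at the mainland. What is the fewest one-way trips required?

19

Counting alone: the smuggler can take at most 1 across per trip to the island, so moving all 9 needs at least 9 loaded trips out, with a return between consecutive ones — at least 17 crossings.
The safety rule pushes this higher. Following every safe sequence of crossings, the most of the 9 that can be at the island as the skiff arrives there on crossing 17 is 8 — never all 9.
So no plan with fewer than 19 crossings exists, and this one achieves 19:
1. Smuggler goes to the island with the scan-bot.
2. Smuggler goes back to the mainland alone.
3. Smuggler goes to the island with the pack-bot.
4. Smuggler goes back to the mainland with the scan-bot.
5. Smuggler goes to the island with the sort-bot.
6. Smuggler goes back to the mainland alone.
7. Smuggler goes to the island with the lift-bot.
8. Smuggler goes back to the mainland alone.
9. Smuggler goes to the island with the weld-bot.
10. Smuggler goes back to the mainland alone.
11. Smuggler goes to the island with the drill-bot.
12. Smuggler goes back to the mainland alone.
13. Smuggler goes to the island with the haul-bot.
14. Smuggler goes back to the mainland alone.
15. Smuggler goes to the island with the cut-bot.
16. Smuggler goes back to the mainland alone.
17. Smuggler goes to the island with the grip-bot.
18. Smuggler goes back to the mainland alone.
19. Smuggler goes to the island with the scan-bot.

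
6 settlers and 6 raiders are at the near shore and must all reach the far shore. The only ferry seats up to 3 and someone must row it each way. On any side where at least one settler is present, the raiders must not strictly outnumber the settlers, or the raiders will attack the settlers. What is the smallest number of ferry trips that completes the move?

Following every safe sequence of crossings from the start, the most of the 12 that can be at the far shore as the ferry arrives there on crossings 1, 3, 5 is 3, 5, 6 respectively; the best ever achieved is 6 of 12.
From crossing 7 on, no configuration arises that was not already reachable earlier: only 17 distinct safe configurations (who is on which side, and where the ferry is) can ever be reached, none of them has everyone across, and every continuation just revisits them. They are: 0 settlers + 0 raiders across (ferry back at the start); 0 settlers + 1 raider across (ferry there); 0 settlers + 1 raider across (ferry back at the start); 0 settlers + 2 raiders across (ferry there); 0 settlers + 2 raiders across (ferry back at the start); 0 settlers + 3 raiders across (ferry there); 0 settlers + 3 raiders across (ferry back at the start); 0 settlers + 4 raiders across (ferry there); 0 settlers + 4 raiders across (ferry back at the start); 0 settlers + 5 raiders across (ferry there); 0 settlers + 5 raiders across (ferry back at the start); 0 settlers + 6 raiders across (ferry there); 1 settler + 1 raider across (ferry there); 1 settler + 1 raider across (ferry back at the start); 2 settlers + 2 raiders across (ferry there); 2 settlers + 2 raiders across (ferry back at the start); 3 settlers + 3 raiders across (ferry there). So no valid plan exists.

impossible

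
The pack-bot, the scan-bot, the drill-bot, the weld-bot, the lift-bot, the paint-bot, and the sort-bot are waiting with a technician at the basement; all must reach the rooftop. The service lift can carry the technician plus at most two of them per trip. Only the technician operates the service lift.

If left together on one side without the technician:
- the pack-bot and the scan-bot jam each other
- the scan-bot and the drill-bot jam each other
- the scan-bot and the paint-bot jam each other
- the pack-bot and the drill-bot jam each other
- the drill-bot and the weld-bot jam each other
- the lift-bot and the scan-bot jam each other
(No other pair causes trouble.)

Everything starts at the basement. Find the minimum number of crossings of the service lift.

11

Counting alone: the technician can take at most 2 across per trip to the rooftop, so moving all 7 needs at least 4 loaded trips out, with a return between consecutive ones — at least 7 crossings.
The safety rule pushes this higher. Following every safe sequence of crossings, the most of the 7 that can be at the rooftop as the service lift arrives there on crossings 7, 9 is 5, 6 respectively — never all 7.
So no plan with fewer than 11 crossings exists, and this one achieves 11:
1. Technician goes to the rooftop with the drill-bot and the scan-bot.  [the basement: the lift-bot, the pack-bot, the paint-bot, the sort-bot, the weld-bot | the rooftop: the drill-bot, the scan-bot]
2. Technician goes back to the basement with the scan-bot.  [the basement: the lift-bot, the pack-bot, the paint-bot, the scan-bot, the sort-bot, the weld-bot | the rooftop: the drill-bot]
3. Technician goes to the rooftop with the scan-bot and the weld-bot.  [the basement: the lift-bot, the pack-bot, the paint-bot, the sort-bot | the rooftop: the drill-bot, the scan-bot, the weld-bot]
4. Technician goes back to the basement with the drill-bot.  [the basement: the drill-bot, the lift-bot, the pack-bot, the paint-bot, the sort-bot | the rooftop: the scan-bot, the weld-bot]
5. Technician goes to the rooftop with the lift-bot and the pack-bot.  [the basement: the drill-bot, the paint-bot, the sort-bot | the rooftop: the lift-bot, the pack-bot, the scan-bot, the weld-bot]
6. Technician goes back to the basement with the scan-bot.  [the basement: the drill-bot, the paint-bot, the scan-bot, the sort-bot | the rooftop: the lift-bot, the pack-bot, the weld-bot]
7. Technician goes to the rooftop with the paint-bot and the scan-bot.  [the basement: the drill-bot, the sort-bot | the rooftop: the lift-bot, the pack-bot, the paint-bot, the scan-bot, the weld-bot]
8. Technician goes back to the basement with the scan-bot.  [the basement: the drill-bot, the scan-bot, the sort-bot | the rooftop: the lift-bot, the pack-bot, the paint-bot, the weld-bot]
9. Technician goes to the rooftop with the scan-bot and the sort-bot.  [the basement: the drill-bot | the rooftop: the lift-bot, the pack-bot, the paint-bot, the scan-bot, the sort-bot, the weld-bot]
10. Technician goes back to the basement with the scan-bot.  [the basement: the drill-bot, the scan-bot | the rooftop: the lift-bot, the pack-bot, the paint-bot, the sort-bot, the weld-bot]
11. Technician goes to the rooftop with the drill-bot and the scan-bot.  [the basement: — | the rooftop: the drill-bot, the lift-bot, the pack-bot, the paint-bot, the scan-bot, the sort-bot, the weld-bot]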